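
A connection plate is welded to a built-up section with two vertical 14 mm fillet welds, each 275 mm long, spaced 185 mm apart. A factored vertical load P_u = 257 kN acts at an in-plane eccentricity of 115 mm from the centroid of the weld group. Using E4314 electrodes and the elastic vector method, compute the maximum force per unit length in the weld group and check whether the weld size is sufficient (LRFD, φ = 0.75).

f_max ≈ 943 N/mm; adequate

E43XX → F_EXX = 430 MPa.
Total weld length L_w = 550 mm. Treat welds as unit-width lines.
Polar moment about centroid: J = 2[d³/12 + d(b/2)²] = 2[275³/12 + 275×92.5²] = 8172000 mm³.
Direct shear f_v = P/L_w = 257×10³ / 550 = 467.3 N/mm (vertical).
Torsion M = P·e = 257×10³ × 115 = 29555000 N·mm.
Critical point at (x, y) = (92.5, 137.5) from centroid. f_tx = M·y/J = 497.3 N/mm; f_ty = M·x/J = 334.5 N/mm.
Resultant f_max = √[f_tx² + (f_v + f_ty)²] = √[497.3² + (467.3 + 334.5)²] = 943.5 N/mm.
Capacity per unit length: φr_n = 0.75 × 0.6 × 430 × (0.707 × 14) = 1915 N/mm.
943.5 ≤ 1915 → adequate.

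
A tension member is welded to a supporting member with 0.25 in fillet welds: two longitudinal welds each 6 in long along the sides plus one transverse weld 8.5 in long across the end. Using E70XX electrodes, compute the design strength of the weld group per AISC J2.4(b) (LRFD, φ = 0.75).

φR_n ≈ 128 kip

E70XX → F_EXX = 70 ksi.
t_e = 0.707 × 0.25 = 0.1767 in.
R_nwl = 0.6 × 70 × 0.1767 × 12 = 89.08 kip (longitudinal, 2 welds).
R_nwt = 0.6 × 70 × 0.1767 × 8.5 = 63.1 kip (transverse, base value).
(i) R_nwl + R_nwt = 152.2 kip; (ii) 0.85 R_nwl + 1.5 R_nwt = 170.4 kip.
R_n = max = 170.4 kip [governs: (ii)]; φR_n = 127.8 kip.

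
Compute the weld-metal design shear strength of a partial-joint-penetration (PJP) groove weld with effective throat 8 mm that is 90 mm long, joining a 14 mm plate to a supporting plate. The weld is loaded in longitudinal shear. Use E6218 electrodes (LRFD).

E62XX → F_EXX = 620 MPa.
Effective throat (given) t_e = 8 mm.
A_we = 8 × 90 = 720 mm².
F_nw = 0.6 F_EXX = 372 MPa.
φR_n = 0.75 × 372 × 720 × 10⁻³ = 200.9 kN.

φR_n ≈ 201 kN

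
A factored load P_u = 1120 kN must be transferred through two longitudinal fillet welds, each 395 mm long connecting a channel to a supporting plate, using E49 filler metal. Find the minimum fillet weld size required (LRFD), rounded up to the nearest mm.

w = 10 mm

E49XX → F_EXX = 490 MPa.
Total weld length L = 790 mm.
Required throat t_e = P_u / (φ × 0.6 F_EXX × L) = 1120 / (0.75 × 0.6 × 490 × 790 × 10⁻³) = 6.43 mm.
Required leg w = t_e / 0.707 = 9.094 mm → use 10 mm.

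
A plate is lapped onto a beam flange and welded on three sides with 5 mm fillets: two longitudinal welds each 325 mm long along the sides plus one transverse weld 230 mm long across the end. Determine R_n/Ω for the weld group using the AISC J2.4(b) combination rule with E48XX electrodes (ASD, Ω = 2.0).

R_n/Ω ≈ 457 kN

E48XX → F_EXX = 480 MPa.
t_e = 0.707 × 5 = 3.535 mm.
R_nwl = 0.6 × 480 × 3.535 × 650 × 10⁻³ = 661.8 kN (longitudinal, 2 welds).
R_nwt = 0.6 × 480 × 3.535 × 230 × 10⁻³ = 234.2 kN (transverse, base value).
(i) R_nwl + R_nwt = 895.9 kN; (ii) 0.85 R_nwl + 1.5 R_nwt = 913.7 kN.
R_n = max = 913.7 kN [governs: (ii)]; R_n/Ω = 456.9 kN.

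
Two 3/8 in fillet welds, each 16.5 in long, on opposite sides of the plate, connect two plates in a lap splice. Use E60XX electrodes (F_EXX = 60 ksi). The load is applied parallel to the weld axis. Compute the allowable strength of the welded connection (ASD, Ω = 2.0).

R_n/Ω ≈ 157 kip

Effective throat t_e = 0.707 × 0.375 = 0.2651 in.
Total length L = 33 in; A_we = 0.2651 × 33 = 8.749 in².
F_nw = 0.6 F_EXX = 0.6 × 60 = 36 ksi.
R_n = 36 × 8.749 = 315 kip; R_n/Ω = 315/2.0 = 157.5 kip.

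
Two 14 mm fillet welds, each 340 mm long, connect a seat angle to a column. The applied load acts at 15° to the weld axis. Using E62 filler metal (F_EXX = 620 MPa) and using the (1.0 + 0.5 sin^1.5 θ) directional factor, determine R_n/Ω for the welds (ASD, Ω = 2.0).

t_e = 0.707 × 14 = 9.898 mm; A_we = 9.898 × 680 = 6731 mm².
Directional factor: 1.0 + 0.5 sin^1.5(15°) = 1.066.
F_nw = 0.6 × 620 × 1.066 = 396.5 MPa.
R_n/Ω = (396.5 × 6731) / 2.0 × 10⁻³ = 1334 kN.

R_n/Ω ≈ 1330 kN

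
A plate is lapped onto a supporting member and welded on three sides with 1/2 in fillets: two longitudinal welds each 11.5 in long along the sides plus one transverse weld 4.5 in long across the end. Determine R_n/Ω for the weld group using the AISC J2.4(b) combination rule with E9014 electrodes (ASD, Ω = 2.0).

R_n/Ω ≈ 262 kip

E90XX → F_EXX = 90 ksi.
t_e = 0.707 × 0.5 = 0.3535 in.
R_nwl = 0.6 × 90 × 0.3535 × 23 = 439 kip (longitudinal, 2 welds).
R_nwt = 0.6 × 90 × 0.3535 × 4.5 = 85.9 kip (transverse, base value).
(i) R_nwl + R_nwt = 524.9 kip; (ii) 0.85 R_nwl + 1.5 R_nwt = 502 kip.
R_n = max = 524.9 kip [governs: (i)]; R_n/Ω = 262.5 kip.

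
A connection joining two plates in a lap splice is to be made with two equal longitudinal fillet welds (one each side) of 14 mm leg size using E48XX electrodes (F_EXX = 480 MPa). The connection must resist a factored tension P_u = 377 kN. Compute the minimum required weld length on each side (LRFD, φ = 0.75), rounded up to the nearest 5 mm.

L = 90 mm on each side

Throat t_e = 0.707 × 14 = 9.898 mm.
φr_n = 0.75 × 0.6 × 480 × 9.898 × 10⁻³ = 2.138 kN/mm.
L_req = P_u / φr_n = 377 / 2.138 = 176.3 mm total.
Per side: 176.3 / 2 = 88.17 mm.
Round up → use L = 90 mm on each side.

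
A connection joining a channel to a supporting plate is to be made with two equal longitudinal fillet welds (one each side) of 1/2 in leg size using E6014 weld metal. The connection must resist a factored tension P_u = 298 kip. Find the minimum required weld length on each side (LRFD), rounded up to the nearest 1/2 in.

L = 16 in on each side

E60XX → F_EXX = 60 ksi.
Throat t_e = 0.707 × 0.5 = 0.3535 in.
φr_n = 0.75 × 0.6 × 60 × 0.3535 = 9.544 kip/in.
L_req = P_u / φr_n = 298 / 9.544 = 31.22 in total.
Per side: 31.22 / 2 = 15.61 in.
Round up → use L = 16 in on each side.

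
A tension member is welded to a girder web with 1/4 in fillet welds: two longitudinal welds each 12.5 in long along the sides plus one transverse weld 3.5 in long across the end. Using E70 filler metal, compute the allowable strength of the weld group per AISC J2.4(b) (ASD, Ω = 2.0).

E70XX → F_EXX = 70 ksi.
t_e = 0.707 × 0.25 = 0.1767 in.
R_nwl = 0.6 × 70 × 0.1767 × 25 = 185.6 kip (longitudinal, 2 welds).
R_nwt = 0.6 × 70 × 0.1767 × 3.5 = 25.98 kip (transverse, base value).
(i) R_nwl + R_nwt = 211.6 kip; (ii) 0.85 R_nwl + 1.5 R_nwt = 196.7 kip.
R_n = max = 211.6 kip [governs: (i)]; R_n/Ω = 105.8 kip.

R_n/Ω ≈ 106 kip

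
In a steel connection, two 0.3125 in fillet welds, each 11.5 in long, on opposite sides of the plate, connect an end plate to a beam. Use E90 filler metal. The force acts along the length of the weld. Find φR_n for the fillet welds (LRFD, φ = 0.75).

E90XX → F_EXX = 90 ksi.
Effective throat t_e = 0.707 × 0.3125 = 0.2209 in.
Total length L = 23 in; A_we = 0.2209 × 23 = 5.082 in².
F_nw = 0.6 F_EXX = 0.6 × 90 = 54 ksi.
φR_n = 0.75 × 54 × 5.082 = 205.8 kips.

φR_n ≈ 206 kips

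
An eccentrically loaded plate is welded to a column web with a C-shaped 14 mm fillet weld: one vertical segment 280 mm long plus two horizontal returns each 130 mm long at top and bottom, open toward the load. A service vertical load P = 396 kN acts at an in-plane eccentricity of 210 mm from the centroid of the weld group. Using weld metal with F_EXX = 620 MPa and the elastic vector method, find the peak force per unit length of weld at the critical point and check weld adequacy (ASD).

f_max ≈ 2310 N/mm; NOT adequate

Total weld length L_w = 540 mm. Treat welds as unit-width lines.
Centroid: x̄ = 2×130×65 / 540 = 31.3 mm from the vertical weld.
Polar moment about centroid: J = I_x + I_y = [280³/12 + 2×130×140²] + [280×31.3² + 2(130³/12 + 130×33.7²)] = 7861000 mm³.
Direct shear f_v = P/L_w = 396×10³ / 540 = 733.3 N/mm (vertical).
Torsion M = P·e = 396×10³ × 210 = 83160000 N·mm.
Critical point at (x, y) = (98.7, 140) from centroid. f_tx = M·y/J = 1481 N/mm; f_ty = M·x/J = 1044 N/mm.
Resultant f_max = √[f_tx² + (f_v + f_ty)²] = √[1481² + (733.3 + 1044)²] = 2314 N/mm.
Capacity per unit length: r_n/Ω = (1/2.0) × 0.6 × 620 × (0.707 × 14) = 1841 N/mm.
2314 > 1841 → NOT adequate.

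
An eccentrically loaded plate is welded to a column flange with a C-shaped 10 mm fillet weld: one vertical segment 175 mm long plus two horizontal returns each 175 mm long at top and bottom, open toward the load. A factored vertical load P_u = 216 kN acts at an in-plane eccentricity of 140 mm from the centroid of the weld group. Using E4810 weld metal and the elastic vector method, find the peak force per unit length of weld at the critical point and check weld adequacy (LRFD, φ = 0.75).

E48XX → F_EXX = 480 MPa.
Total weld length L_w = 525 mm. Treat welds as unit-width lines.
Centroid: x̄ = 2×175×87.5 / 525 = 58.33 mm from the vertical weld.
Polar moment about centroid: J = I_x + I_y = [175³/12 + 2×175×87.5²] + [175×58.33² + 2(175³/12 + 175×29.17²)] = 4913000 mm³.
Direct shear f_v = P/L_w = 216×10³ / 525 = 411.4 N/mm (vertical).
Torsion M = P·e = 216×10³ × 140 = 30240000 N·mm.
Critical point at (x, y) = (116.7, 87.5) from centroid. f_tx = M·y/J = 538.6 N/mm; f_ty = M·x/J = 718.1 N/mm.
Resultant f_max = √[f_tx² + (f_v + f_ty)²] = √[538.6² + (411.4 + 718.1)²] = 1251 N/mm.
Capacity per unit length: φr_n = 0.75 × 0.6 × 480 × (0.707 × 10) = 1527 N/mm.
1251 ≤ 1527 → adequate.

f_max ≈ 1250 N/mm; adequate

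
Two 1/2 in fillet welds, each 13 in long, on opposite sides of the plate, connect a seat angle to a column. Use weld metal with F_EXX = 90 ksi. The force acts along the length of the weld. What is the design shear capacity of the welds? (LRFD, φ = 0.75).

Effective throat t_e = 0.707 × 0.5 = 0.3535 in.
Total length L = 26 in; A_we = 0.3535 × 26 = 9.191 in².
F_nw = 0.6 F_EXX = 0.6 × 90 = 54 ksi.
φR_n = 0.75 × 54 × 9.191 = 372.2 kips.

φR_n ≈ 372 kips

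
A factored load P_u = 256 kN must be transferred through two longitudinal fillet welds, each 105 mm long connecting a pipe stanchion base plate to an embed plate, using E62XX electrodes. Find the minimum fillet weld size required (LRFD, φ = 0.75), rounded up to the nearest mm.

E62XX → F_EXX = 620 MPa.
Total weld length L = 210 mm.
Required throat t_e = P_u / (φ × 0.6 F_EXX × L) = 256 / (0.75 × 0.6 × 620 × 210 × 10⁻³) = 4.369 mm.
Required leg w = t_e / 0.707 = 6.18 mm → use 7 mm.

w = 7 mm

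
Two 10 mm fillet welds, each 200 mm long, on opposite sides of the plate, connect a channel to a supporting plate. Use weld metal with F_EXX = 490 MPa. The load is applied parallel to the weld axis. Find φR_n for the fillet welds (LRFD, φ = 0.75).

φR_n ≈ 624 kN

Effective throat t_e = 0.707 × 10 = 7.07 mm.
Total length L = 400 mm; A_we = 7.07 × 400 = 2828 mm².
F_nw = 0.6 F_EXX = 0.6 × 490 = 294 MPa.
φR_n = 0.75 × 294 × 2828 × 10⁻³ = 623.6 kN.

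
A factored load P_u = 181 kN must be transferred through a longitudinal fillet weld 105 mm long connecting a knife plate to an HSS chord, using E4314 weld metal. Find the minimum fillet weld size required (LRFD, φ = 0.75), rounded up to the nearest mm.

w = 13 mm

E43XX → F_EXX = 430 MPa.
Total weld length L = 105 mm.
Required throat t_e = P_u / (φ × 0.6 F_EXX × L) = 181 / (0.75 × 0.6 × 430 × 105 × 10⁻³) = 8.909 mm.
Required leg w = t_e / 0.707 = 12.6 mm → use 13 mm.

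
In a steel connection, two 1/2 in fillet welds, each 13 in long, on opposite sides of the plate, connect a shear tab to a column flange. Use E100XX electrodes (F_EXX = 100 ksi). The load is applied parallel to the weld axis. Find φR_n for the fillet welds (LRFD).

φR_n ≈ 414 kip

Effective throat t_e = 0.707 × 0.5 = 0.3535 in.
Total length L = 26 in; A_we = 0.3535 × 26 = 9.191 in².
F_nw = 0.6 F_EXX = 0.6 × 100 = 60 ksi.
φR_n = 0.75 × 60 × 9.191 = 413.6 kip.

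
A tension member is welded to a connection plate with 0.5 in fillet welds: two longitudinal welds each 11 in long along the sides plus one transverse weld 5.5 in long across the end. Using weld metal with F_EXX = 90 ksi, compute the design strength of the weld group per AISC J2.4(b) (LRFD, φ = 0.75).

φR_n ≈ 394 kips

t_e = 0.707 × 0.5 = 0.3535 in.
R_nwl = 0.6 × 90 × 0.3535 × 22 = 420 kips (longitudinal, 2 welds).
R_nwt = 0.6 × 90 × 0.3535 × 5.5 = 105 kips (transverse, base value).
(i) R_nwl + R_nwt = 524.9 kips; (ii) 0.85 R_nwl + 1.5 R_nwt = 514.4 kips.
R_n = max = 524.9 kips [governs: (i)]; φR_n = 393.7 kips.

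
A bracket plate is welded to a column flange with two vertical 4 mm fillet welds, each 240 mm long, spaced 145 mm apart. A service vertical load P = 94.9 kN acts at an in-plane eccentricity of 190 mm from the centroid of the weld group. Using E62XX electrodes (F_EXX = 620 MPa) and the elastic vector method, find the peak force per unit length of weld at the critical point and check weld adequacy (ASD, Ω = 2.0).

Total weld length L_w = 480 mm. Treat welds as unit-width lines.
Polar moment about centroid: J = 2[d³/12 + d(b/2)²] = 2[240³/12 + 240×72.5²] = 4827000 mm³.
Direct shear f_v = P/L_w = 94.9×10³ / 480 = 197.7 N/mm (vertical).
Torsion M = P·e = 94.9×10³ × 190 = 18031000 N·mm.
Critical point at (x, y) = (72.5, 120) from centroid. f_tx = M·y/J = 448.3 N/mm; f_ty = M·x/J = 270.8 N/mm.
Resultant f_max = √[f_tx² + (f_v + f_ty)²] = √[448.3² + (197.7 + 270.8)²] = 648.4 N/mm.
Capacity per unit length: r_n/Ω = (1/2.0) × 0.6 × 620 × (0.707 × 4) = 526 N/mm.
648.4 > 526 → NOT adequate.

f_max ≈ 648 N/mm; NOT adequate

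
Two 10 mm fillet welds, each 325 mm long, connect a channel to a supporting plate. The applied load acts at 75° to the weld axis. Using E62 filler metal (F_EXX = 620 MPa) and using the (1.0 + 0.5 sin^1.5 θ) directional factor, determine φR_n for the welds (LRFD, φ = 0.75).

φR_n ≈ 1890 kN

t_e = 0.707 × 10 = 7.07 mm; A_we = 7.07 × 650 = 4596 mm².
Directional factor: 1.0 + 0.5 sin^1.5(75°) = 1.475.
F_nw = 0.6 × 620 × 1.475 = 548.6 MPa.
φR_n = 0.75 × 548.6 × 4596 × 10⁻³ = 1891 kN.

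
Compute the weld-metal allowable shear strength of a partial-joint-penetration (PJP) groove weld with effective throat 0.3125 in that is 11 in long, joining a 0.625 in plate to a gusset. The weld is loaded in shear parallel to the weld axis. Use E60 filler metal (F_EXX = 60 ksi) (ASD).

Effective throat (given) t_e = 0.3125 in.
A_we = 0.3125 × 11 = 3.438 in².
F_nw = 0.6 F_EXX = 36 ksi.
R_n/Ω = (36 × 3.438) / 2.0 = 61.88 kips.

R_n/Ω ≈ 61.9 kips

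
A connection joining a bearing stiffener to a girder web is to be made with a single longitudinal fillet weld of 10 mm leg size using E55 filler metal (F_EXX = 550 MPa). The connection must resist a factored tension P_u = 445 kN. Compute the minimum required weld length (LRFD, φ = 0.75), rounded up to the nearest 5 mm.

Throat t_e = 0.707 × 10 = 7.07 mm.
φr_n = 0.75 × 0.6 × 550 × 7.07 × 10⁻³ = 1.75 kN/mm.
L_req = P_u / φr_n = 445 / 1.75 = 254.3 mm total.
Round up → use L = 255 mm.

L = 255 mm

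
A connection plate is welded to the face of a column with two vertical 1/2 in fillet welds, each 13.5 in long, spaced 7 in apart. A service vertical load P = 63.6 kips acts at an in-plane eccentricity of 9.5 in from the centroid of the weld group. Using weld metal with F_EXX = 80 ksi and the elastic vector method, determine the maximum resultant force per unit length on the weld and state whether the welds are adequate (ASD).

f_max ≈ 7.58 kip/in; adequate

Total weld length L_w = 27 in. Treat welds as unit-width lines.
Polar moment about centroid: J = 2[d³/12 + d(b/2)²] = 2[13.5³/12 + 13.5×3.5²] = 740.8 in³.
Direct shear f_v = P/L_w = 63.6 / 27 = 2.356 kip/in (vertical).
Torsion M = P·e = 63.6 × 9.5 = 604.2 kip·in.
Critical point at (x, y) = (3.5, 6.75) from centroid. f_tx = M·y/J = 5.505 kip/in; f_ty = M·x/J = 2.855 kip/in.
Resultant f_max = √[f_tx² + (f_v + f_ty)²] = √[5.505² + (2.356 + 2.855)²] = 7.58 kip/in.
Capacity per unit length: r_n/Ω = (1/2.0) × 0.6 × 80 × (0.707 × 0.5) = 8.484 kip/in.
7.58 ≤ 8.484 → adequate.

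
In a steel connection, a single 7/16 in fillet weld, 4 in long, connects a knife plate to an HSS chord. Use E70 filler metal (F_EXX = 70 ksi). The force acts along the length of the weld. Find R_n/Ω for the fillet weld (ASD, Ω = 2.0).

R_n/Ω ≈ 26 kip

Effective throat t_e = 0.707 × 0.4375 = 0.3093 in.
Total length L = 4 in; A_we = 0.3093 × 4 = 1.237 in².
F_nw = 0.6 F_EXX = 0.6 × 70 = 42 ksi.
R_n = 42 × 1.237 = 51.96 kip; R_n/Ω = 51.96/2.0 = 25.98 kip.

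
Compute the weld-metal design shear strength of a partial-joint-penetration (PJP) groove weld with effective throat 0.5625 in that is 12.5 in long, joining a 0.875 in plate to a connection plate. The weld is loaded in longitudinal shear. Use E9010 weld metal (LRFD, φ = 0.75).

φR_n ≈ 285 kips

E90XX → F_EXX = 90 ksi.
Effective throat (given) t_e = 0.5625 in.
A_we = 0.5625 × 12.5 = 7.031 in².
F_nw = 0.6 F_EXX = 54 ksi.
φR_n = 0.75 × 54 × 7.031 = 284.8 kips.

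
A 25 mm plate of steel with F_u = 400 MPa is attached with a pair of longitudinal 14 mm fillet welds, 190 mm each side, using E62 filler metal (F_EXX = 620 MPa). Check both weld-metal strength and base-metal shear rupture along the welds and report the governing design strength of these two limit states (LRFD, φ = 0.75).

φR_n ≈ 1050 kN (weld metal governs)

t_e = 0.707 × 14 = 9.898 mm; L = 380 mm.
Weld metal: φR_n = 0.75 × 0.6 × 620 × 9.898 × 380 × 10⁻³ = 1049 kN.
Base metal (shear rupture): φR_n = 0.75 × 0.6 × 400 × 25 × 380 × 10⁻³ = 1710 kN.
Governing: weld metal.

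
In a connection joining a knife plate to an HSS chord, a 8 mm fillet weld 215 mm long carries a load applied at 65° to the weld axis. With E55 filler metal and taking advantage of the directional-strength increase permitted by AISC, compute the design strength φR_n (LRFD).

E55XX → F_EXX = 550 MPa.
t_e = 0.707 × 8 = 5.656 mm; A_we = 5.656 × 215 = 1216 mm².
Directional factor: 1.0 + 0.5 sin^1.5(65°) = 1.431.
F_nw = 0.6 × 550 × 1.431 = 472.4 MPa.
φR_n = 0.75 × 472.4 × 1216 × 10⁻³ = 430.8 kN.

φR_n ≈ 431 kN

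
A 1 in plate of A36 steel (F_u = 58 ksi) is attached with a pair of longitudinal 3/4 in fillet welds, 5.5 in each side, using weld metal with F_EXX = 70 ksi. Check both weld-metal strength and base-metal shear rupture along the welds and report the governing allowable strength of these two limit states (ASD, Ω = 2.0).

R_n/Ω ≈ 122 kips (weld metal governs)

t_e = 0.707 × 0.75 = 0.5302 in; L = 11 in.
Weld metal: R_n/Ω = (1/2.0) × 0.6 × 70 × 0.5302 × 11 = 122.5 kips.
Base metal (shear rupture): R_n/Ω = (1/2.0) × 0.6 × 58 × 1 × 11 = 191.4 kips.
Governing: weld metal.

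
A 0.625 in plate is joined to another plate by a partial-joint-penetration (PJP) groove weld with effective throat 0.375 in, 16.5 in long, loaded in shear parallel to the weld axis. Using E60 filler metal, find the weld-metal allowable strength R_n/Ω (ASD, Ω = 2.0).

R_n/Ω ≈ 111 kip

E60XX → F_EXX = 60 ksi.
Effective throat (given) t_e = 0.375 in.
A_we = 0.375 × 16.5 = 6.188 in².
F_nw = 0.6 F_EXX = 36 ksi.
R_n/Ω = (36 × 6.188) / 2.0 = 111.4 kip.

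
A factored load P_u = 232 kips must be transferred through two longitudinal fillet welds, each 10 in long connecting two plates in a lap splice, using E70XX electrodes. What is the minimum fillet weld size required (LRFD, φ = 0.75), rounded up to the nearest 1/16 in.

w = 9/16 in

E70XX → F_EXX = 70 ksi.
Total weld length L = 20 in.
Required throat t_e = P_u / (φ × 0.6 F_EXX × L) = 232 / (0.75 × 0.6 × 70 × 20) = 0.3683 in.
Required leg w = t_e / 0.707 = 0.5209 in → use 9/16 in.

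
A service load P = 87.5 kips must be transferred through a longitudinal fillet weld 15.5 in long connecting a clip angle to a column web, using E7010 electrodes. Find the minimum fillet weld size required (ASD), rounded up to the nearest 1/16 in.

w = 7/16 in

E70XX → F_EXX = 70 ksi.
Total weld length L = 15.5 in.
Required throat t_e = P × Ω / (0.6 F_EXX × L) = 87.5 × 2.0 / (0.6 × 70 × 15.5) = 0.2688 in.
Required leg w = t_e / 0.707 = 0.3802 in → use 7/16 in.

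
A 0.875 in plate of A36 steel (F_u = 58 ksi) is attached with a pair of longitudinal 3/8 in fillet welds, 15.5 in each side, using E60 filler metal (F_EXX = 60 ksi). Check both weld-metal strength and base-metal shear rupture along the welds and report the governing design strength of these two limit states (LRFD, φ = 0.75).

φR_n ≈ 222 kips (weld metal governs)

t_e = 0.707 × 0.375 = 0.2651 in; L = 31 in.
Weld metal: φR_n = 0.75 × 0.6 × 60 × 0.2651 × 31 = 221.9 kips.
Base metal (shear rupture): φR_n = 0.75 × 0.6 × 58 × 0.875 × 31 = 708 kips.
Governing: weld metal.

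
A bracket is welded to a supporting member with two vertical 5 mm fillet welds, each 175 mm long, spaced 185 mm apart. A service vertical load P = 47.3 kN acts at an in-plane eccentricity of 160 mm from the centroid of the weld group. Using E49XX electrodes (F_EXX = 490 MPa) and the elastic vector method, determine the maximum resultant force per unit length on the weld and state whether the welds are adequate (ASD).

Total weld length L_w = 350 mm. Treat welds as unit-width lines.
Polar moment about centroid: J = 2[d³/12 + d(b/2)²] = 2[175³/12 + 175×92.5²] = 3888000 mm³.
Direct shear f_v = P/L_w = 47.3×10³ / 350 = 135.1 N/mm (vertical).
Torsion M = P·e = 47.3×10³ × 160 = 7568000 N·mm.
Critical point at (x, y) = (92.5, 87.5) from centroid. f_tx = M·y/J = 170.3 N/mm; f_ty = M·x/J = 180.1 N/mm.
Resultant f_max = √[f_tx² + (f_v + f_ty)²] = √[170.3² + (135.1 + 180.1)²] = 358.3 N/mm.
Capacity per unit length: r_n/Ω = (1/2.0) × 0.6 × 490 × (0.707 × 5) = 519.6 N/mm.
358.3 ≤ 519.6 → adequate.

f_max ≈ 358 N/mm; adequate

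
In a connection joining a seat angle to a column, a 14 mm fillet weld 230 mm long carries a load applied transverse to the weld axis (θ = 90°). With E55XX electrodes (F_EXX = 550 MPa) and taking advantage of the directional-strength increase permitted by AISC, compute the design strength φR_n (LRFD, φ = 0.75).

t_e = 0.707 × 14 = 9.898 mm; A_we = 9.898 × 230 = 2277 mm².
Directional factor: 1.0 + 0.5 sin^1.5(90°) = 1.5.
F_nw = 0.6 × 550 × 1.5 = 495 MPa.
φR_n = 0.75 × 495 × 2277 × 10⁻³ = 845.2 kN.

φR_n ≈ 845 kN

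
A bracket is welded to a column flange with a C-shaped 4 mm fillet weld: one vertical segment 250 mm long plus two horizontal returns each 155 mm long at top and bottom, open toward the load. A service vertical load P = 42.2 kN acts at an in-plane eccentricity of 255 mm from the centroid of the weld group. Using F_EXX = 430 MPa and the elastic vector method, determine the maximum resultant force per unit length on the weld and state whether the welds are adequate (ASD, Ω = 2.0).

Total weld length L_w = 560 mm. Treat welds as unit-width lines.
Centroid: x̄ = 2×155×77.5 / 560 = 42.9 mm from the vertical weld.
Polar moment about centroid: J = I_x + I_y = [250³/12 + 2×155×125²] + [250×42.9² + 2(155³/12 + 155×34.6²)] = 7598000 mm³.
Direct shear f_v = P/L_w = 42.2×10³ / 560 = 75.36 N/mm (vertical).
Torsion M = P·e = 42.2×10³ × 255 = 10761000 N·mm.
Critical point at (x, y) = (112.1, 125) from centroid. f_tx = M·y/J = 177 N/mm; f_ty = M·x/J = 158.8 N/mm.
Resultant f_max = √[f_tx² + (f_v + f_ty)²] = √[177² + (75.36 + 158.8)²] = 293.5 N/mm.
Capacity per unit length: r_n/Ω = (1/2.0) × 0.6 × 430 × (0.707 × 4) = 364.8 N/mm.
293.5 ≤ 364.8 → adequate.

f_max ≈ 294 N/mm; adequate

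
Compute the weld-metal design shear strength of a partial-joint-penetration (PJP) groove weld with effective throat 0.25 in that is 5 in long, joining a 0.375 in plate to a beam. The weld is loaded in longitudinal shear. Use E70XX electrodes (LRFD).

E70XX → F_EXX = 70 ksi.
Effective throat (given) t_e = 0.25 in.
A_we = 0.25 × 5 = 1.25 in².
F_nw = 0.6 F_EXX = 42 ksi.
φR_n = 0.75 × 42 × 1.25 = 39.38 kip.

φR_n ≈ 39.4 kip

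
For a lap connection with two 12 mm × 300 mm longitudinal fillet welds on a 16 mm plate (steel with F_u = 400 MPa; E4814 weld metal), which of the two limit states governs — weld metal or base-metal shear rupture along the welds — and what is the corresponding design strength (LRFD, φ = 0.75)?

φR_n ≈ 1100 kN (weld metal governs)

E48XX → F_EXX = 480 MPa.
t_e = 0.707 × 12 = 8.484 mm; L = 600 mm.
Weld metal: φR_n = 0.75 × 0.6 × 480 × 8.484 × 600 × 10⁻³ = 1100 kN.
Base metal (shear rupture): φR_n = 0.75 × 0.6 × 400 × 16 × 600 × 10⁻³ = 1728 kN.
Governing: weld metal.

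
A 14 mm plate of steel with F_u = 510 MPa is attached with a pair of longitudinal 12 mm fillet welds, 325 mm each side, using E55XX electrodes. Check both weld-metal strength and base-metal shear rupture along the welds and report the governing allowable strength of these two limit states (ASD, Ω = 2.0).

E55XX → F_EXX = 550 MPa.
t_e = 0.707 × 12 = 8.484 mm; L = 650 mm.
Weld metal: R_n/Ω = (1/2.0) × 0.6 × 550 × 8.484 × 650 × 10⁻³ = 909.9 kN.
Base metal (shear rupture): R_n/Ω = (1/2.0) × 0.6 × 510 × 14 × 650 × 10⁻³ = 1392 kN.
Governing: weld metal.

R_n/Ω ≈ 910 kN (weld metal governs)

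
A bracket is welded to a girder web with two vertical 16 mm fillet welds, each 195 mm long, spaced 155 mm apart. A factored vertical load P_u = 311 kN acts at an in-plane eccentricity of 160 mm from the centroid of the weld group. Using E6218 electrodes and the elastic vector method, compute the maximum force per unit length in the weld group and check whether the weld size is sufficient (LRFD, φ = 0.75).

f_max ≈ 2310 N/mm; adequate

E62XX → F_EXX = 620 MPa.
Total weld length L_w = 390 mm. Treat welds as unit-width lines.
Polar moment about centroid: J = 2[d³/12 + d(b/2)²] = 2[195³/12 + 195×77.5²] = 3578000 mm³.
Direct shear f_v = P/L_w = 311×10³ / 390 = 797.4 N/mm (vertical).
Torsion M = P·e = 311×10³ × 160 = 49760000 N·mm.
Critical point at (x, y) = (77.5, 97.5) from centroid. f_tx = M·y/J = 1356 N/mm; f_ty = M·x/J = 1078 N/mm.
Resultant f_max = √[f_tx² + (f_v + f_ty)²] = √[1356² + (797.4 + 1078)²] = 2314 N/mm.
Capacity per unit length: φr_n = 0.75 × 0.6 × 620 × (0.707 × 16) = 3156 N/mm.
2314 ≤ 3156 → adequate.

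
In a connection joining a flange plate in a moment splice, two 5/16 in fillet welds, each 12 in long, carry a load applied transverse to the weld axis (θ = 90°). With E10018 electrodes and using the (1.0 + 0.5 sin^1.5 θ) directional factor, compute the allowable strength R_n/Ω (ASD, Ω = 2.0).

R_n/Ω ≈ 239 kip

E100XX → F_EXX = 100 ksi.
t_e = 0.707 × 0.3125 = 0.2209 in; A_we = 0.2209 × 24 = 5.302 in².
Directional factor: 1.0 + 0.5 sin^1.5(90°) = 1.5.
F_nw = 0.6 × 100 × 1.5 = 90 ksi.
R_n/Ω = (90 × 5.302) / 2.0 = 238.6 kip.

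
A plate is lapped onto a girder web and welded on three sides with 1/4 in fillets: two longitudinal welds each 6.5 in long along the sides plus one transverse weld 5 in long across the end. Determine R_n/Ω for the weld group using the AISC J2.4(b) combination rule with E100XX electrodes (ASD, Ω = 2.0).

R_n/Ω ≈ 98.4 kips

E100XX → F_EXX = 100 ksi.
t_e = 0.707 × 0.25 = 0.1767 in.
R_nwl = 0.6 × 100 × 0.1767 × 13 = 137.9 kips (longitudinal, 2 welds).
R_nwt = 0.6 × 100 × 0.1767 × 5 = 53.02 kips (transverse, base value).
(i) R_nwl + R_nwt = 190.9 kips; (ii) 0.85 R_nwl + 1.5 R_nwt = 196.7 kips.
R_n = max = 196.7 kips [governs: (ii)]; R_n/Ω = 98.36 kips.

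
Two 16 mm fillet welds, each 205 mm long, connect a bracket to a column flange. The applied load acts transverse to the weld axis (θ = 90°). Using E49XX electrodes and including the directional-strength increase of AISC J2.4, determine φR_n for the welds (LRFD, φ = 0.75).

E49XX → F_EXX = 490 MPa.
t_e = 0.707 × 16 = 11.31 mm; A_we = 11.31 × 410 = 4638 mm².
Directional factor: 1.0 + 0.5 sin^1.5(90°) = 1.5.
F_nw = 0.6 × 490 × 1.5 = 441 MPa.
φR_n = 0.75 × 441 × 4638 × 10⁻³ = 1534 kN.

φR_n ≈ 1530 kN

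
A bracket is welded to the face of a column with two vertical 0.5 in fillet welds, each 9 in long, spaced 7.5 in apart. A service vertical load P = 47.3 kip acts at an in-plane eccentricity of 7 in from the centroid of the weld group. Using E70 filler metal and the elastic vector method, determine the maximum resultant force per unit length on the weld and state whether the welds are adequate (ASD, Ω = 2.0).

E70XX → F_EXX = 70 ksi.
Total weld length L_w = 18 in. Treat welds as unit-width lines.
Polar moment about centroid: J = 2[d³/12 + d(b/2)²] = 2[9³/12 + 9×3.75²] = 374.6 in³.
Direct shear f_v = P/L_w = 47.3 / 18 = 2.628 kip/in (vertical).
Torsion M = P·e = 47.3 × 7 = 331.1 kip·in.
Critical point at (x, y) = (3.75, 4.5) from centroid. f_tx = M·y/J = 3.977 kip/in; f_ty = M·x/J = 3.314 kip/in.
Resultant f_max = √[f_tx² + (f_v + f_ty)²] = √[3.977² + (2.628 + 3.314)²] = 7.15 kip/in.
Capacity per unit length: r_n/Ω = (1/2.0) × 0.6 × 70 × (0.707 × 0.5) = 7.423 kip/in.
7.15 ≤ 7.423 → adequate.

f_max ≈ 7.15 kip/in; adequate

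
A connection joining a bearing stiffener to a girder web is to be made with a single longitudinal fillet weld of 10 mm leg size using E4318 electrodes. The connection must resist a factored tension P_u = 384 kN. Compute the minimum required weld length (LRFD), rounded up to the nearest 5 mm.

E43XX → F_EXX = 430 MPa.
Throat t_e = 0.707 × 10 = 7.07 mm.
φr_n = 0.75 × 0.6 × 430 × 7.07 × 10⁻³ = 1.368 kN/mm.
L_req = P_u / φr_n = 384 / 1.368 = 280.7 mm total.
Round up → use L = 285 mm.

L = 285 mm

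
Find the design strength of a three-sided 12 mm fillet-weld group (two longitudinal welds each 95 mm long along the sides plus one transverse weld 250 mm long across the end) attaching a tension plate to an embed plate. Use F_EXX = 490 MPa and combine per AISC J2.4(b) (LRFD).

φR_n ≈ 1000 kN

t_e = 0.707 × 12 = 8.484 mm.
R_nwl = 0.6 × 490 × 8.484 × 190 × 10⁻³ = 473.9 kN (longitudinal, 2 welds).
R_nwt = 0.6 × 490 × 8.484 × 250 × 10⁻³ = 623.6 kN (transverse, base value).
(i) R_nwl + R_nwt = 1097 kN; (ii) 0.85 R_nwl + 1.5 R_nwt = 1338 kN.
R_n = max = 1338 kN [governs: (ii)]; φR_n = 1004 kN.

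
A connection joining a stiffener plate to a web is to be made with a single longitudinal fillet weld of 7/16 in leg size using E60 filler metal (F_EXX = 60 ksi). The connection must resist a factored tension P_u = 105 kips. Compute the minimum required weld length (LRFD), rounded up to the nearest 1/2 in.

Throat t_e = 0.707 × 0.4375 = 0.3093 in.
φr_n = 0.75 × 0.6 × 60 × 0.3093 = 8.351 kips/in.
L_req = P_u / φr_n = 105 / 8.351 = 12.57 in total.
Round up → use L = 13 in.

L = 13 in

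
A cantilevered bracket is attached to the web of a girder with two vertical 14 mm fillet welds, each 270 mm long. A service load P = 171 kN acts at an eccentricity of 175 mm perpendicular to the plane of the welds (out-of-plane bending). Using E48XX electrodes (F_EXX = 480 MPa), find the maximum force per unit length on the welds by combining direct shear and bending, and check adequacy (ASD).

L_w = 2 × 270 = 540 mm; section modulus (unit throat) S = 2 × L²/6 = 24300 mm².
Direct shear f_v = P/L_w = 171×10³/540 = 316.7 N/mm.
Moment M = P × e = 171×10³ × 175 = 29925000 N·mm; bending f_b = M/S = 1231 N/mm.
f_max = √(f_v² + f_b²) = √(316.7² + 1231²) = 1272 N/mm.
r_n/Ω = (1/2.0) × 0.6 × 480 × (0.707 × 14) = 1425 N/mm → adequate.

f_max ≈ 1270 N/mm; adequate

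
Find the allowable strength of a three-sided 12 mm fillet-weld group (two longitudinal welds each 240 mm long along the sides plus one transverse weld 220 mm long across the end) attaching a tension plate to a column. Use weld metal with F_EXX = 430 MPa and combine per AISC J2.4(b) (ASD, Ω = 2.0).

t_e = 0.707 × 12 = 8.484 mm.
R_nwl = 0.6 × 430 × 8.484 × 480 × 10⁻³ = 1051 kN (longitudinal, 2 welds).
R_nwt = 0.6 × 430 × 8.484 × 220 × 10⁻³ = 481.6 kN (transverse, base value).
(i) R_nwl + R_nwt = 1532 kN; (ii) 0.85 R_nwl + 1.5 R_nwt = 1615 kN.
R_n = max = 1615 kN [governs: (ii)]; R_n/Ω = 807.7 kN.

R_n/Ω ≈ 808 kN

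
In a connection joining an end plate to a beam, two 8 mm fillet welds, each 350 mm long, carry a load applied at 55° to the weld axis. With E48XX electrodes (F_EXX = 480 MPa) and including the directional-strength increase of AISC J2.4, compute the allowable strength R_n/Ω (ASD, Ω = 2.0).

t_e = 0.707 × 8 = 5.656 mm; A_we = 5.656 × 700 = 3959 mm².
Directional factor: 1.0 + 0.5 sin^1.5(55°) = 1.371.
F_nw = 0.6 × 480 × 1.371 = 394.8 MPa.
R_n/Ω = (394.8 × 3959) / 2.0 × 10⁻³ = 781.5 kN.

R_n/Ω ≈ 781 kN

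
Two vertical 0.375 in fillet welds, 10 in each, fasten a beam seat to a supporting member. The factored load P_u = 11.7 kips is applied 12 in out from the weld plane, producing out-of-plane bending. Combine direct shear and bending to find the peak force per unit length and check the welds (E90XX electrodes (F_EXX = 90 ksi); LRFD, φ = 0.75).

L_w = 2 × 10 = 20 in; section modulus (unit throat) S = 2 × L²/6 = 33.33 in².
Direct shear f_v = P/L_w = 11.7/20 = 0.585 kip/in.
Moment M = P × e = 11.7 × 12 = 140.4 kip·in; bending f_b = M/S = 4.212 kip/in.
f_max = √(f_v² + f_b²) = √(0.585² + 4.212²) = 4.252 kip/in.
φr_n = 0.75 × 0.6 × 90 × (0.707 × 0.375) = 10.74 kip/in → adequate.

f_max ≈ 4.25 kip/in; adequate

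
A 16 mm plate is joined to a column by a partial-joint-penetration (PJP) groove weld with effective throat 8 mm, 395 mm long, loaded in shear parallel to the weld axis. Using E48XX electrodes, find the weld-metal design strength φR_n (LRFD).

φR_n ≈ 683 kN

E48XX → F_EXX = 480 MPa.
Effective throat (given) t_e = 8 mm.
A_we = 8 × 395 = 3160 mm².
F_nw = 0.6 F_EXX = 288 MPa.
φR_n = 0.75 × 288 × 3160 × 10⁻³ = 682.6 kN.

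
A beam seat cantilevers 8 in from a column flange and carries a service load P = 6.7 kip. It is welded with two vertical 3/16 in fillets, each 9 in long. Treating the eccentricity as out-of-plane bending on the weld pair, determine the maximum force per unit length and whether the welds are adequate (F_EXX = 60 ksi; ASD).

L_w = 2 × 9 = 18 in; section modulus (unit throat) S = 2 × L²/6 = 27 in².
Direct shear f_v = P/L_w = 6.7/18 = 0.3722 kip/in.
Moment M = P × e = 6.7 × 8 = 53.6 kip·in; bending f_b = M/S = 1.985 kip/in.
f_max = √(f_v² + f_b²) = √(0.3722² + 1.985²) = 2.02 kip/in.
r_n/Ω = (1/2.0) × 0.6 × 60 × (0.707 × 0.1875) = 2.386 kip/in → adequate.

f_max ≈ 2.02 kip/in; adequate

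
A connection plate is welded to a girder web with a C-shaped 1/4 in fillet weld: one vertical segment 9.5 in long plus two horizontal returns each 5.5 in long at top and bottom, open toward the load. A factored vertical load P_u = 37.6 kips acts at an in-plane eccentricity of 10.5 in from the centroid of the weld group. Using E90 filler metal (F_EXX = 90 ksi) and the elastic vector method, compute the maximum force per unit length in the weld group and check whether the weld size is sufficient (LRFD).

f_max ≈ 7.68 kip/in; NOT adequate

Total weld length L_w = 20.5 in. Treat welds as unit-width lines.
Centroid: x̄ = 2×5.5×2.75 / 20.5 = 1.476 in from the vertical weld.
Polar moment about centroid: J = I_x + I_y = [9.5³/12 + 2×5.5×4.75²] + [9.5×1.476² + 2(5.5³/12 + 5.5×1.274²)] = 385.9 in³.
Direct shear f_v = P/L_w = 37.6 / 20.5 = 1.834 kip/in (vertical).
Torsion M = P·e = 37.6 × 10.5 = 394.8 kip·in.
Critical point at (x, y) = (4.024, 4.75) from centroid. f_tx = M·y/J = 4.859 kip/in; f_ty = M·x/J = 4.117 kip/in.
Resultant f_max = √[f_tx² + (f_v + f_ty)²] = √[4.859² + (1.834 + 4.117)²] = 7.683 kip/in.
Capacity per unit length: φr_n = 0.75 × 0.6 × 90 × (0.707 × 0.25) = 7.158 kip/in.
7.683 > 7.158 → NOT adequate.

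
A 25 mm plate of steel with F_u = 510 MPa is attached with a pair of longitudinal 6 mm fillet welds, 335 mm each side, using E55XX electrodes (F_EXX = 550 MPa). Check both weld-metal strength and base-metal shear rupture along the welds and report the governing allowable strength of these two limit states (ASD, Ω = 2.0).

t_e = 0.707 × 6 = 4.242 mm; L = 670 mm.
Weld metal: R_n/Ω = (1/2.0) × 0.6 × 550 × 4.242 × 670 × 10⁻³ = 469 kN.
Base metal (shear rupture): R_n/Ω = (1/2.0) × 0.6 × 510 × 25 × 670 × 10⁻³ = 2563 kN.
Governing: weld metal.

R_n/Ω ≈ 469 kN (weld metal governs)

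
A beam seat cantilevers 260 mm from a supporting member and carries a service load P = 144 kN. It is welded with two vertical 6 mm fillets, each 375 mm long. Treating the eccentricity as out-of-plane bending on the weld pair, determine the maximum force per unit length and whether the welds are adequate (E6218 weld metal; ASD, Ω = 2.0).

f_max ≈ 821 N/mm; NOT adequate

E62XX → F_EXX = 620 MPa.
L_w = 2 × 375 = 750 mm; section modulus (unit throat) S = 2 × L²/6 = 46880 mm².
Direct shear f_v = P/L_w = 144×10³/750 = 192 N/mm.
Moment M = P × e = 144×10³ × 260 = 37440000 N·mm; bending f_b = M/S = 798.7 N/mm.
f_max = √(f_v² + f_b²) = √(192² + 798.7²) = 821.5 N/mm.
r_n/Ω = (1/2.0) × 0.6 × 620 × (0.707 × 6) = 789 N/mm → NOT adequate.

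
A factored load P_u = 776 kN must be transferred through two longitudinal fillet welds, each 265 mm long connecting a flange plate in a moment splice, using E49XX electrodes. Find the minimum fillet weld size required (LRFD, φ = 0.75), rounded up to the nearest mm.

w = 10 mm

E49XX → F_EXX = 490 MPa.
Total weld length L = 530 mm.
Required throat t_e = P_u / (φ × 0.6 F_EXX × L) = 776 / (0.75 × 0.6 × 490 × 530 × 10⁻³) = 6.64 mm.
Required leg w = t_e / 0.707 = 9.392 mm → use 10 mm.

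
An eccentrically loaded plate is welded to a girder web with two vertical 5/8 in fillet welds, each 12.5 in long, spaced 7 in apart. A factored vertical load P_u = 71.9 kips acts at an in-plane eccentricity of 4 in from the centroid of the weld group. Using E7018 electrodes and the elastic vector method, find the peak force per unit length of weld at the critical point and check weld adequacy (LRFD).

f_max ≈ 5.3 kip/in; adequate

E70XX → F_EXX = 70 ksi.
Total weld length L_w = 25 in. Treat welds as unit-width lines.
Polar moment about centroid: J = 2[d³/12 + d(b/2)²] = 2[12.5³/12 + 12.5×3.5²] = 631.8 in³.
Direct shear f_v = P/L_w = 71.9 / 25 = 2.876 kip/in (vertical).
Torsion M = P·e = 71.9 × 4 = 287.6 kip·in.
Critical point at (x, y) = (3.5, 6.25) from centroid. f_tx = M·y/J = 2.845 kip/in; f_ty = M·x/J = 1.593 kip/in.
Resultant f_max = √[f_tx² + (f_v + f_ty)²] = √[2.845² + (2.876 + 1.593)²] = 5.298 kip/in.
Capacity per unit length: φr_n = 0.75 × 0.6 × 70 × (0.707 × 0.625) = 13.92 kip/in.
5.298 ≤ 13.92 → adequate.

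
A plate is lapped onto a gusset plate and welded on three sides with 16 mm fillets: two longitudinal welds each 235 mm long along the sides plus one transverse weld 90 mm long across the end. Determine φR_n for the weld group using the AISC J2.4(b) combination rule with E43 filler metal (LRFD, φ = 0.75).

E43XX → F_EXX = 430 MPa.
t_e = 0.707 × 16 = 11.31 mm.
R_nwl = 0.6 × 430 × 11.31 × 470 × 10⁻³ = 1372 kN (longitudinal, 2 welds).
R_nwt = 0.6 × 430 × 11.31 × 90 × 10⁻³ = 262.7 kN (transverse, base value).
(i) R_nwl + R_nwt = 1634 kN; (ii) 0.85 R_nwl + 1.5 R_nwt = 1560 kN.
R_n = max = 1634 kN [governs: (i)]; φR_n = 1226 kN.

φR_n ≈ 1230 kN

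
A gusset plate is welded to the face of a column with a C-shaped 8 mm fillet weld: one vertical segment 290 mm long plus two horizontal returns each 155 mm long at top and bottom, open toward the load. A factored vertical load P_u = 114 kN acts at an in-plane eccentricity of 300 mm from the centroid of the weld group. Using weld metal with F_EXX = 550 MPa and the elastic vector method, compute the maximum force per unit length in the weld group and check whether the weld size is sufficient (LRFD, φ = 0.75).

Total weld length L_w = 600 mm. Treat welds as unit-width lines.
Centroid: x̄ = 2×155×77.5 / 600 = 40.04 mm from the vertical weld.
Polar moment about centroid: J = I_x + I_y = [290³/12 + 2×155×145²] + [290×40.04² + 2(155³/12 + 155×37.46²)] = 10070000 mm³.
Direct shear f_v = P/L_w = 114×10³ / 600 = 190 N/mm (vertical).
Torsion M = P·e = 114×10³ × 300 = 34200000 N·mm.
Critical point at (x, y) = (115, 145) from centroid. f_tx = M·y/J = 492.4 N/mm; f_ty = M·x/J = 390.4 N/mm.
Resultant f_max = √[f_tx² + (f_v + f_ty)²] = √[492.4² + (190 + 390.4)²] = 761.1 N/mm.
Capacity per unit length: φr_n = 0.75 × 0.6 × 550 × (0.707 × 8) = 1400 N/mm.
761.1 ≤ 1400 → adequate.

f_max ≈ 761 N/mm; adequate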